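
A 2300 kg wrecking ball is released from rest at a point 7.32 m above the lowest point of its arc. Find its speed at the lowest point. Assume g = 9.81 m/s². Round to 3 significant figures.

Energy conservation between the two points: mgh = ½mv²
The mass cancels from both sides.
v = √(2gh) = √(2 × 9.81 × 7.32) = √143.62 = 11.98 m/s

v = 12.0 m/s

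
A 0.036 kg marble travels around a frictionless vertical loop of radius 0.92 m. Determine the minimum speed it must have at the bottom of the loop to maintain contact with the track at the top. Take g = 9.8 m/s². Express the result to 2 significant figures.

At the top: mg = mv_top²/r ⇒ v_top² = gr = 9.016 m²/s²
Energy from bottom to top (height 2r): ½mv_bot² = ½mv_top² + mg(2r)
v_bot² = gr + 4gr = 5gr = 45.08
v_bot = √(5gr) = 6.714 m/s

v = 6.7 m/s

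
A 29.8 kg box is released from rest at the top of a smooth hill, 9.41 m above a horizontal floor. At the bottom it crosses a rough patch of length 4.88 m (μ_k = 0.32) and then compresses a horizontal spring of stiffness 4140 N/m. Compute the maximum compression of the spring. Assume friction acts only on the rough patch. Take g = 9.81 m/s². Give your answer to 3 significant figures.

x = 1.05 m

Initial energy: E₁ = mgh = (29.8)(9.81)(9.41) = 2750.9 J
Friction removes W_f = μ_k mg d = (0.32)(29.8)(9.81)(4.88) = 456.5 J
Energy reaching the spring: E = 2750.9 − 456.5 = 2294.4 J
At max compression ½kx² = E ⇒ x = √(2E/k) = √(2 × 2294.4/4140) = 1.053 m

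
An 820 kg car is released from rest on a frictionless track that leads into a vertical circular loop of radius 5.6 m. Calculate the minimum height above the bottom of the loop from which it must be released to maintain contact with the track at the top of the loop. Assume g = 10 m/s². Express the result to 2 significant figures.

At the top, for minimum speed gravity alone supplies the centripetal force: mg = mv_top²/r ⇒ v_top² = gr = 56.00 m²/s²
Energy conservation from release height h to the top (height 2r): mgh = ½mv_top² + mg(2r)
h = v_top²/(2g) + 2r = r/2 + 2r = 5r/2 = 14.00 m

h = 14 m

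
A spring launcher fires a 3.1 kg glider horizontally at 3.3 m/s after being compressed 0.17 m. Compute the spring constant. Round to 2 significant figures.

Energy stored in the spring equals the launch KE: ½kx² = ½mv²
k = mv²/x² = (3.1)(3.3)²/(0.17)² = 1168 N/m

k = 1200 N/m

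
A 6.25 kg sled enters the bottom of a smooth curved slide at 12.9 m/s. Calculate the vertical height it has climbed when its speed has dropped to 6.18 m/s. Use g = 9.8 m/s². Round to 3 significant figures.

Conservation of energy: ½mv₁² = ½mv₂² + mgh
h = (v₁² − v₂²)/(2g) = (12.9² − 6.18²)/(2 × 9.8) = 6.542 m

h = 6.54 m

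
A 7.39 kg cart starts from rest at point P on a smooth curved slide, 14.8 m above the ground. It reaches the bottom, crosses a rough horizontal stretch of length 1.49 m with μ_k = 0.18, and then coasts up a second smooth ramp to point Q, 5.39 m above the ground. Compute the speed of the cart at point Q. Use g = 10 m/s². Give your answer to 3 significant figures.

Energy at P: mgh₁ = (7.39)(10)(14.8) = 1093.7 J
Friction loss: W_f = μ_k mg d = 19.82 J
At Q: ½mv² + mgh₂ = mgh₁ − W_f
½mv² = 1093.7 − 19.82 − 398.32 = 675.58 J
v = √(2 × 675.58/7.39) = 13.52 m/s

v = 13.5 m/s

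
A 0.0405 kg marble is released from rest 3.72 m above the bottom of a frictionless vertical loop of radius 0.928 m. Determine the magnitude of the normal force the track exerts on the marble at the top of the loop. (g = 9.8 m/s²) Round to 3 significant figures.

Energy from release to top (height 2r): mgh = ½mv_top² + mg(2r)
v_top² = 2g(h − 2r) = 2(9.8)(3.72 − 1.856) = 36.534 m²/s²
At the top, both N and weight point toward the centre: N + mg = mv_top²/r
N = m(v_top²/r − g) = 0.0405(36.534/0.928 − 9.8) = 1.198 N

N = 1.20 N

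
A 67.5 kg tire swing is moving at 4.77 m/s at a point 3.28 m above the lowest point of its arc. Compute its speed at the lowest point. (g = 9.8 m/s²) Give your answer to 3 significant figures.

By conservation of mechanical energy, ½mv₀² + mgh = ½mv²
v² = v₀² + 2gh = (4.77)² + 2(9.8)(3.28) = 87.041
v = √87.041 = 9.330 m/s

v = 9.33 m/s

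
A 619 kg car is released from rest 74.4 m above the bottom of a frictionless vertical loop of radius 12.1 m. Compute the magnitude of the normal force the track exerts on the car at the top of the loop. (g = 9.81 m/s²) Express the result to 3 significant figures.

Energy from release to top (height 2r): mgh = ½mv_top² + mg(2r)
v_top² = 2g(h − 2r) = 2(9.81)(74.4 − 24.20) = 984.92 m²/s²
At the top, both N and weight point toward the centre: N + mg = mv_top²/r
N = m(v_top²/r − g) = 619(984.92/12.1 − 9.81) = 44313 N

N = 44300 N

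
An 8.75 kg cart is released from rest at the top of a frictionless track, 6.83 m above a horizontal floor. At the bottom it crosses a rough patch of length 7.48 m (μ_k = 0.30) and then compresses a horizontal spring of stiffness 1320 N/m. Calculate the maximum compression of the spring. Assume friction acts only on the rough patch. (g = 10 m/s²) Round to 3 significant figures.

x = 0.780 m

Initial energy: E₁ = mgh = (8.75)(10)(6.83) = 597.62 J
Friction removes W_f = μ_k mg d = (0.30)(8.75)(10)(7.48) = 196.4 J
Energy reaching the spring: E = 597.62 − 196.4 = 401.27 J
At max compression ½kx² = E ⇒ x = √(2E/k) = √(2 × 401.27/1320) = 0.7797 m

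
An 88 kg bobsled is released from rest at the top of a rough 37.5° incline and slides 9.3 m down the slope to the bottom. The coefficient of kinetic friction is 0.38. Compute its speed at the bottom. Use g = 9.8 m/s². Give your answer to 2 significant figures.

v = 7.5 m/s

Taking the bottom as reference, mgh = ½mv² + μ_k N L with h = L sinθ, N = mg cosθ:
mgh = mgL sinθ = (88)(9.8)(9.3)sin37.5° = 4882.5 J
W_f = μ_k mg cosθ · L = (0.38)(88)(9.8)cos37.5°·9.3 = 2418 J
½mv² = 4882.5 − 2418 = 2464.5 J
v = √(2 × 2464.5/88) = 7.484 m/s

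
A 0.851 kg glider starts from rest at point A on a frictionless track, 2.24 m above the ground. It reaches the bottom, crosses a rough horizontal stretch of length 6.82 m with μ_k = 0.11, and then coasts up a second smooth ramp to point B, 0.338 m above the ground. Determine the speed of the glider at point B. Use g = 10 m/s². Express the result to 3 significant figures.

v = 4.80 m/s

Energy at A: mgh₁ = (0.851)(10)(2.24) = 19.062 J
Friction loss: W_f = μ_k mg d = 6.384 J
At B: ½mv² + mgh₂ = mgh₁ − W_f
½mv² = 19.062 − 6.384 − 2.8764 = 9.8018 J
v = √(2 × 9.8018/0.851) = 4.800 m/s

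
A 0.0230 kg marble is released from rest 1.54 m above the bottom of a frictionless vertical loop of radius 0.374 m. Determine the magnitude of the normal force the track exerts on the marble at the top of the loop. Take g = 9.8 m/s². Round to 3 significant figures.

N = 0.729 N

Energy from release to top (height 2r): mgh = ½mv_top² + mg(2r)
v_top² = 2g(h − 2r) = 2(9.8)(1.54 − 0.7480) = 15.523 m²/s²
At the top, both N and weight point toward the centre: N + mg = mv_top²/r
N = m(v_top²/r − g) = 0.0230(15.523/0.374 − 9.8) = 0.7292 N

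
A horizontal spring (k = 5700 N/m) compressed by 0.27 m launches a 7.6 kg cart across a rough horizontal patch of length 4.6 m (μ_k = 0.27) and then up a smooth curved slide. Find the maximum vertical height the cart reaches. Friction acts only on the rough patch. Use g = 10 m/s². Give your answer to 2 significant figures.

h = 1.5 m

Spring energy: E₀ = ½kx² = ½(5700)(0.27)² = 207.77 J
Friction: W_f = μ_k mg d = (0.27)(7.6)(10)(4.6) = 94.39 J
Energy at base of ramp: E = 207.77 − 94.39 = 113.37 J
At max height all remaining energy is PE: mgh = E ⇒ h = E/(mg) = 113.37/(7.6 × 10) = 1.492 m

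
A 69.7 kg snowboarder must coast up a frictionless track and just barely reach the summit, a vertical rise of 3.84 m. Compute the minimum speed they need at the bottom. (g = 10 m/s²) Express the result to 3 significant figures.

At the top they are momentarily at rest, so all KE converts to PE: ½mv² = mgh
v = √(2gh) = √(2 × 10 × 3.84) = 8.764 m/s

v = 8.76 m/s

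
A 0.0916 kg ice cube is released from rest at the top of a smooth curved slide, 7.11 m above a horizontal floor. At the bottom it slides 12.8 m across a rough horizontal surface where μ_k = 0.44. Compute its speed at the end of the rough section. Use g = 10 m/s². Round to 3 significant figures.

Energy at the top = energy at the end + work done against friction:
mgh = ½mv² + μ_k m g d
W_f = μ_k mg d = (0.44)(0.0916)(10)(12.8) = 5.159 J
½mv² = mgh − W_f = 6.5128 − 5.159 = 1.3538 J
v = √(2 × 1.3538/0.0916) = 5.437 m/s

v = 5.44 m/s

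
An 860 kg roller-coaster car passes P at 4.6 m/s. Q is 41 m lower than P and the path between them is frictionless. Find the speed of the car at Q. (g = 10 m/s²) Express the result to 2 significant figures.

By conservation of mechanical energy, ½mv₀² + mgh = ½mv²
v² = v₀² + 2gh = (4.6)² + 2(10)(41) = 841.16
v = √841.16 = 29.00 m/s

v = 29 m/s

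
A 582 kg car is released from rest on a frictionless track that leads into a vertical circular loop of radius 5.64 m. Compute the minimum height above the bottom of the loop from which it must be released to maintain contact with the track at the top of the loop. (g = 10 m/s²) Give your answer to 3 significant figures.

h = 14.1 m

At the top, for minimum speed gravity alone supplies the centripetal force: mg = mv_top²/r ⇒ v_top² = gr = 56.40 m²/s²
Energy conservation from release height h to the top (height 2r): mgh = ½mv_top² + mg(2r)
h = v_top²/(2g) + 2r = r/2 + 2r = 5r/2 = 14.10 m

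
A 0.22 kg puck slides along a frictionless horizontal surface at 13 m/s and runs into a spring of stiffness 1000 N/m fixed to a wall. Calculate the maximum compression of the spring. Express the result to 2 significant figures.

At max compression the puck is momentarily at rest: ½mv² = ½kx²
x = v√(m/k) = 13 × √(0.22/1000) = 0.1928 m

x = 0.19 m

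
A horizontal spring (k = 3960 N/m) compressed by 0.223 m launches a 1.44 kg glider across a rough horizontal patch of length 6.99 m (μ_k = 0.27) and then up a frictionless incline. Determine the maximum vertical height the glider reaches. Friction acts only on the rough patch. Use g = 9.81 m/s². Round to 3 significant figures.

Spring energy: E₀ = ½kx² = ½(3960)(0.223)² = 98.463 J
Friction: W_f = μ_k mg d = (0.27)(1.44)(9.81)(6.99) = 26.66 J
Energy at base of ramp: E = 98.463 − 26.66 = 71.803 J
At max height all remaining energy is PE: mgh = E ⇒ h = E/(mg) = 71.803/(1.44 × 9.81) = 5.083 m

h = 5.08 m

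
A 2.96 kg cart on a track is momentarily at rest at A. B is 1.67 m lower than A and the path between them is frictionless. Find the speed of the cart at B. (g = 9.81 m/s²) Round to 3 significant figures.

v = 5.72 m/s

Mechanical energy is conserved (no friction): mgh = ½mv²
v = √(2gh) = √(2 × 9.81 × 1.67) = √32.765 = 5.724 m/s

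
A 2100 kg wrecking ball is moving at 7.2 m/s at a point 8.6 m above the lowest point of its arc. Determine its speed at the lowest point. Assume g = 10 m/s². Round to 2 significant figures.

v = 15 m/s

Energy conservation between the two points: ½mv₀² + mgh = ½mv²
The mass cancels from both sides.
v² = v₀² + 2gh = (7.2)² + 2(10)(8.6) = 223.84
v = √223.84 = 14.96 m/s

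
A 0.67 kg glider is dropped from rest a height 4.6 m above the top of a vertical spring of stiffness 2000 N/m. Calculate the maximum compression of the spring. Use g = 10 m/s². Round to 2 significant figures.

Take the reference level at the top of the uncompressed spring. At max compression the glider has fallen H + x and is momentarily at rest:
mg(H + x) = ½kx²
½(2000)x² − (0.67)(10)x − (0.67)(10)(4.6) = 0
1000x² − 6.700x − 30.82 = 0
x = [6.700 + √(44.89 + 123280)]/(2 × 1000) = 0.1789 m

x = 0.18 m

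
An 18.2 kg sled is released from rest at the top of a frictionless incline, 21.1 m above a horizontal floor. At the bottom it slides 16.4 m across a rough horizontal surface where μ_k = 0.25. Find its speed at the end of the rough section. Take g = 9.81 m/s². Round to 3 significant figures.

Applying the work–energy principle:
mgh = ½mv² + μ_k m g d
W_f = μ_k mg d = (0.25)(18.2)(9.81)(16.4) = 732.0 J
½mv² = mgh − W_f = 3767.2 − 732.0 = 3035.2 J
v = √(2 × 3035.2/18.2) = 18.26 m/s

v = 18.3 m/s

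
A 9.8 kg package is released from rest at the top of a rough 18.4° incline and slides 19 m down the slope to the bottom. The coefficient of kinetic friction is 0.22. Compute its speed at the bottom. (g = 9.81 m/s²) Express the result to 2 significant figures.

Energy: mgh = ½mv² + W_f, with h = L sinθ and W_f = μ_k (mg cosθ) L
mgh = mgL sinθ = (9.8)(9.81)(19)sin18.4° = 576.57 J
W_f = μ_k mg cosθ · L = (0.22)(9.8)(9.81)cos18.4°·19 = 381.3 J
½mv² = 576.57 − 381.3 = 195.26 J
v = √(2 × 195.26/9.8) = 6.313 m/s

v = 6.3 m/s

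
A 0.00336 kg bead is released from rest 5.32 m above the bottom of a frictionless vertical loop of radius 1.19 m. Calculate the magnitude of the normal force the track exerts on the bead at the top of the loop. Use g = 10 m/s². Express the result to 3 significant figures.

N = 0.132 N

Energy from release to top (height 2r): mgh = ½mv_top² + mg(2r)
v_top² = 2g(h − 2r) = 2(10)(5.32 − 2.380) = 58.800 m²/s²
At the top, both N and weight point toward the centre: N + mg = mv_top²/r
N = m(v_top²/r − g) = 0.00336(58.800/1.19 − 10) = 0.1324 N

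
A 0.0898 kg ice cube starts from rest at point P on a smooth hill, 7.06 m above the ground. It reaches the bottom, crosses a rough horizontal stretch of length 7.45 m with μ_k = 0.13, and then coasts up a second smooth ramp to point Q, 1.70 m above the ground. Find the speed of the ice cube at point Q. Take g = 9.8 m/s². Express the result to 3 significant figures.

Energy at P: mgh₁ = (0.0898)(9.8)(7.06) = 6.2131 J
Friction loss: W_f = μ_k mg d = 0.8523 J
At Q: ½mv² + mgh₂ = mgh₁ − W_f
½mv² = 6.2131 − 0.8523 − 1.4961 = 3.8647 J
v = √(2 × 3.8647/0.0898) = 9.278 m/s

v = 9.28 m/s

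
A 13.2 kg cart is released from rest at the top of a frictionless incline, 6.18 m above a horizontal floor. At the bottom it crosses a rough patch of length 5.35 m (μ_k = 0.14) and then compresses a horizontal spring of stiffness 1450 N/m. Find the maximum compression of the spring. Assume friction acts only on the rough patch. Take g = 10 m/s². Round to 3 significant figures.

x = 0.994 m

Initial energy: E₁ = mgh = (13.2)(10)(6.18) = 815.76 J
Friction removes W_f = μ_k mg d = (0.14)(13.2)(10)(5.35) = 98.87 J
Energy reaching the spring: E = 815.76 − 98.87 = 716.89 J
At max compression ½kx² = E ⇒ x = √(2E/k) = √(2 × 716.89/1450) = 0.9944 m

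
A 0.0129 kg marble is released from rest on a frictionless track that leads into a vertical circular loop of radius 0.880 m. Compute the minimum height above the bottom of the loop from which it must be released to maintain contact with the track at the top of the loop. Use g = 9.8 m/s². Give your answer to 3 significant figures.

h = 2.20 m

At the top, for minimum speed gravity alone supplies the centripetal force: mg = mv_top²/r ⇒ v_top² = gr = 8.624 m²/s²
Energy conservation from release height h to the top (height 2r): mgh = ½mv_top² + mg(2r)
h = v_top²/(2g) + 2r = r/2 + 2r = 5r/2 = 2.200 m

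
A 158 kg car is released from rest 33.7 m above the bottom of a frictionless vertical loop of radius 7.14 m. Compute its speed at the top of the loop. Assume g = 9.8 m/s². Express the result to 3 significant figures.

Energy conservation: mgh = ½mv_top² + mg(2r)
v_top² = 2g(h − 2r) = 2(9.8)(33.7 − 14.28) = 380.6
v_top = 19.51 m/s

v = 19.5 m/s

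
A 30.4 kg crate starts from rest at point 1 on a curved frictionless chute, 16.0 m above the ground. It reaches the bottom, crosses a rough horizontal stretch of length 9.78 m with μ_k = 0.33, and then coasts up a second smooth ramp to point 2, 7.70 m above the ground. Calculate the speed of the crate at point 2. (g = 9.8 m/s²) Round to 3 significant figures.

Energy at 1: mgh₁ = (30.4)(9.8)(16.0) = 4766.7 J
Friction loss: W_f = μ_k mg d = 961.5 J
At 2: ½mv² + mgh₂ = mgh₁ − W_f
½mv² = 4766.7 − 961.5 − 2294.0 = 1511.2 J
v = √(2 × 1511.2/30.4) = 9.971 m/s

v = 9.97 m/s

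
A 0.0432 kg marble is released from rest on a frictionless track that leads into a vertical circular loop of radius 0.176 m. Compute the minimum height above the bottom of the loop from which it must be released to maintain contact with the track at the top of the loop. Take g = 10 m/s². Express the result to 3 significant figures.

h = 0.440 m

At the top, for minimum speed gravity alone supplies the centripetal force: mg = mv_top²/r ⇒ v_top² = gr = 1.760 m²/s²
Energy conservation from release height h to the top (height 2r): mgh = ½mv_top² + mg(2r)
h = v_top²/(2g) + 2r = r/2 + 2r = 5r/2 = 0.4400 m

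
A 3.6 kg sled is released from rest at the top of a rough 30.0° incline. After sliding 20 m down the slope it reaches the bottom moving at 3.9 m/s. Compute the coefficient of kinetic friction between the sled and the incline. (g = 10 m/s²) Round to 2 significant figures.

mgh = ½mv² + μ_k (mg cosθ) L, with h = L sinθ
mgL sinθ = 360.00 J; ½mv² = 27.378 J
W_f = 360.00 − 27.378 = 332.6 J
μ_k = W_f/(mg cosθ · L) = 332.6/(31.18 × 20) = 0.5334

μ_k = 0.53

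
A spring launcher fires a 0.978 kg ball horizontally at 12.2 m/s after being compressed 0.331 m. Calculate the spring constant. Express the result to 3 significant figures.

Energy stored in the spring equals the launch KE: ½kx² = ½mv²
k = mv²/x² = (0.978)(12.2)²/(0.331)² = 1329 N/m

k = 1330 N/m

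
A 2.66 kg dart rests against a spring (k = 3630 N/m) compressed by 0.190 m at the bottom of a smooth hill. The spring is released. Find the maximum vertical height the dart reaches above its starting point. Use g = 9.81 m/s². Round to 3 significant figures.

At maximum height the dart is at rest, so ½kx² = mgh
h = kx²/(2mg) = (3630)(0.190)²/(2 × 2.66 × 9.81) = 2.511 m

h = 2.51 m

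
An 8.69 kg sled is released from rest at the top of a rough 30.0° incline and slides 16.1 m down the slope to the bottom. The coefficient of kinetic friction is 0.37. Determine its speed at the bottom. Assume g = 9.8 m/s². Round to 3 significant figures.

Taking the bottom as reference, mgh = ½mv² + μ_k N L with h = L sinθ, N = mg cosθ:
mgh = mgL sinθ = (8.69)(9.8)(16.1)sin30.0° = 685.55 J
W_f = μ_k mg cosθ · L = (0.37)(8.69)(9.8)cos30.0°·16.1 = 439.3 J
½mv² = 685.55 − 439.3 = 246.21 J
v = √(2 × 246.21/8.69) = 7.528 m/s

v = 7.53 m/s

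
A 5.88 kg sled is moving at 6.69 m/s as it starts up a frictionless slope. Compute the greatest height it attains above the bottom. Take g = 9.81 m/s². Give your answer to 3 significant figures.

By energy conservation, ½mv² = mgh
h = v²/(2g) = 6.69²/(2 × 9.81) = 2.281 m

h = 2.28 m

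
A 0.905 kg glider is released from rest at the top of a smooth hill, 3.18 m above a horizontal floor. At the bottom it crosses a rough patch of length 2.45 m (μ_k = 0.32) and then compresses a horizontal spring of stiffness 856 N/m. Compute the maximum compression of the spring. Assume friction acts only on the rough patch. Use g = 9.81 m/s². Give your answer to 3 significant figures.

Initial energy: E₁ = mgh = (0.905)(9.81)(3.18) = 28.232 J
Friction removes W_f = μ_k mg d = (0.32)(0.905)(9.81)(2.45) = 6.960 J
Energy reaching the spring: E = 28.232 − 6.960 = 21.272 J
At max compression ½kx² = E ⇒ x = √(2E/k) = √(2 × 21.272/856) = 0.2229 m

x = 0.223 m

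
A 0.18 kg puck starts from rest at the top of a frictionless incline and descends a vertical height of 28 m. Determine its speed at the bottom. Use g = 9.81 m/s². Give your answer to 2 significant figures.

v = 23 m/s

Equating total energy at the two states: mgh = ½mv²
The mass cancels from both sides.
v = √(2gh) = √(2 × 9.81 × 28) = √549.36 = 23.44 m/s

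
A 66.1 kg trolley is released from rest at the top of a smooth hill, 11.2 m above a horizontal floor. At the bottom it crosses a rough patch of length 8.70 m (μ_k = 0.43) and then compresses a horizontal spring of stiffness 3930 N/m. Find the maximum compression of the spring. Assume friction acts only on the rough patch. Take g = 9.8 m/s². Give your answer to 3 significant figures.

Initial energy: E₁ = mgh = (66.1)(9.8)(11.2) = 7255.1 J
Friction removes W_f = μ_k mg d = (0.43)(66.1)(9.8)(8.70) = 2423 J
Energy reaching the spring: E = 7255.1 − 2423 = 4831.8 J
At max compression ½kx² = E ⇒ x = √(2E/k) = √(2 × 4831.8/3930) = 1.568 m

x = 1.57 m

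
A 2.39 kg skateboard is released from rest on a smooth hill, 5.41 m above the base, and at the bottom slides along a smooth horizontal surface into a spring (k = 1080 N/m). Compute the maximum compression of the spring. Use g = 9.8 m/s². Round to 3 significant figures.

x = 0.484 m

Gravitational PE at the top equals spring PE at max compression: mgh = ½kx²
x = √(2mgh/k) = √(2 × 2.39 × 9.8 × 5.41 / 1080) = 0.4844 m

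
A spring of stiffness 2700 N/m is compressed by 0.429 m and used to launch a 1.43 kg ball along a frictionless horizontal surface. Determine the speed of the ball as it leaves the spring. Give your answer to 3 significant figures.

Spring PE converts entirely to kinetic energy: ½kx² = ½mv²
v = x√(k/m) = 0.429 × √(2700/1.43) = 18.64 m/s

v = 18.6 m/s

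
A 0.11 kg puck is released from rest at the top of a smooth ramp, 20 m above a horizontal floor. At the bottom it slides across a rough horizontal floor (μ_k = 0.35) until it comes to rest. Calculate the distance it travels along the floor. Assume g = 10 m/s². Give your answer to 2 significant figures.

Energy bookkeeping (friction removes W_f = μ_k N d):
At rest all PE has been dissipated by friction: mgh = μ_k m g d
d = h/μ_k = 20/0.35 = 57.14 m

d = 57 m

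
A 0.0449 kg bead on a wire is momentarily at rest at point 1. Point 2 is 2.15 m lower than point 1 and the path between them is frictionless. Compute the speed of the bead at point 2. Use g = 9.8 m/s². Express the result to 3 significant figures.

Mechanical energy is conserved (no friction): mgh = ½mv²
v = √(2gh) = √(2 × 9.8 × 2.15) = √42.140 = 6.492 m/s

v = 6.49 m/s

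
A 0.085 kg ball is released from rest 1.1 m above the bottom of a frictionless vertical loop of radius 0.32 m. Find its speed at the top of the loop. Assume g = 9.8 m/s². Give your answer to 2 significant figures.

v = 3.0 m/s

Energy conservation: mgh = ½mv_top² + mg(2r)
v_top² = 2g(h − 2r) = 2(9.8)(1.1 − 0.6400) = 9.016
v_top = 3.003 m/s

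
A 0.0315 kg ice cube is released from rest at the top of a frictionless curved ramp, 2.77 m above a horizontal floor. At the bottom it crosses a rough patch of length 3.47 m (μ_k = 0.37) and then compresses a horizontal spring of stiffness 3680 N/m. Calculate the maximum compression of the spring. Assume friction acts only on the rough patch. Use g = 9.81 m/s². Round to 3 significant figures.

Initial energy: E₁ = mgh = (0.0315)(9.81)(2.77) = 0.85597 J
Friction removes W_f = μ_k mg d = (0.37)(0.0315)(9.81)(3.47) = 0.3967 J
Energy reaching the spring: E = 0.85597 − 0.3967 = 0.45923 J
At max compression ½kx² = E ⇒ x = √(2E/k) = √(2 × 0.45923/3680) = 0.01580 m

x = 0.0158 m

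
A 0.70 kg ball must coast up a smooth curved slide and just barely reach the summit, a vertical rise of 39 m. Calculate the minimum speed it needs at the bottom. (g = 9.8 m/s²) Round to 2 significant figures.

At the top it is momentarily at rest, so all KE converts to PE: ½mv² = mgh
v = √(2gh) = √(2 × 9.8 × 39) = 27.65 m/s

v = 28 m/s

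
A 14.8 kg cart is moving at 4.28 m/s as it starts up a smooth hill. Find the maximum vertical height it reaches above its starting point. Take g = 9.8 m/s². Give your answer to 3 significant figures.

Setting KE at the bottom equal to PE gained: ½mv² = mgh
h = v²/(2g) = 4.28²/(2 × 9.8) = 0.9346 m

h = 0.935 m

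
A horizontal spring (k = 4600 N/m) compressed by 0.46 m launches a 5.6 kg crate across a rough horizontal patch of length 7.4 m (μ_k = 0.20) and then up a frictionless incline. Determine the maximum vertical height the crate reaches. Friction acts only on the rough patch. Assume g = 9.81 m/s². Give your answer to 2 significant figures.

h = 7.4 m

Spring energy: E₀ = ½kx² = ½(4600)(0.46)² = 486.68 J
Friction: W_f = μ_k mg d = (0.20)(5.6)(9.81)(7.4) = 81.31 J
Energy at base of ramp: E = 486.68 − 81.31 = 405.37 J
At max height all remaining energy is PE: mgh = E ⇒ h = E/(mg) = 405.37/(5.6 × 9.81) = 7.379 m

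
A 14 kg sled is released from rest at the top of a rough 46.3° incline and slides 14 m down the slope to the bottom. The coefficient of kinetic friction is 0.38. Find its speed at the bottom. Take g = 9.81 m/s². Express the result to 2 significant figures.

Taking the bottom as reference, mgh = ½mv² + μ_k N L with h = L sinθ, N = mg cosθ:
mgh = mgL sinθ = (14)(9.81)(14)sin46.3° = 1390.1 J
W_f = μ_k mg cosθ · L = (0.38)(14)(9.81)cos46.3°·14 = 504.8 J
½mv² = 1390.1 − 504.8 = 885.30 J
v = √(2 × 885.30/14) = 11.25 m/s

v = 11 m/s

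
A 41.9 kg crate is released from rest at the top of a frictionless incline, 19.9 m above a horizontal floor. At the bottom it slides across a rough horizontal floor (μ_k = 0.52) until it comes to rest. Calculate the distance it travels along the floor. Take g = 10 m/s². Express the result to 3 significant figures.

Energy bookkeeping (friction removes W_f = μ_k N d):
At rest all PE has been dissipated by friction: mgh = μ_k m g d
d = h/μ_k = 19.9/0.52 = 38.27 m

d = 38.3 m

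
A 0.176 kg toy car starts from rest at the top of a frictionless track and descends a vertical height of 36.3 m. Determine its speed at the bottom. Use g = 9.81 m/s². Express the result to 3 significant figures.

Energy conservation between the two points: mgh = ½mv²
v = √(2gh) = √(2 × 9.81 × 36.3) = √712.21 = 26.69 m/s

v = 26.7 m/s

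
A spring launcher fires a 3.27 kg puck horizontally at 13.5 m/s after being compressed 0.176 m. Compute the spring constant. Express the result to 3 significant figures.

k = 19200 N/m

½kx² = ½mv²
k = mv²/x² = (3.27)(13.5)²/(0.176)² = 19239 N/m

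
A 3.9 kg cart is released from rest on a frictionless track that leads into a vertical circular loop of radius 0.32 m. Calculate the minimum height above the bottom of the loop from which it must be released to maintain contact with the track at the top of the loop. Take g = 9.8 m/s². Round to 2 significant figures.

h = 0.80 m

At the top, for minimum speed gravity alone supplies the centripetal force: mg = mv_top²/r ⇒ v_top² = gr = 3.136 m²/s²
Energy conservation from release height h to the top (height 2r): mgh = ½mv_top² + mg(2r)
h = v_top²/(2g) + 2r = r/2 + 2r = 5r/2 = 0.8000 m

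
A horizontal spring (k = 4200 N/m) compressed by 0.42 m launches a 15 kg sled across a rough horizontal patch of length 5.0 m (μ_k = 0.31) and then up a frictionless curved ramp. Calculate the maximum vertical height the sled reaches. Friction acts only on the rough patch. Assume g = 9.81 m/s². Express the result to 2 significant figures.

Spring energy: E₀ = ½kx² = ½(4200)(0.42)² = 370.44 J
Friction: W_f = μ_k mg d = (0.31)(15)(9.81)(5.0) = 228.1 J
Energy at base of ramp: E = 370.44 − 228.1 = 142.36 J
At max height all remaining energy is PE: mgh = E ⇒ h = E/(mg) = 142.36/(15 × 9.81) = 0.9674 m

h = 0.97 m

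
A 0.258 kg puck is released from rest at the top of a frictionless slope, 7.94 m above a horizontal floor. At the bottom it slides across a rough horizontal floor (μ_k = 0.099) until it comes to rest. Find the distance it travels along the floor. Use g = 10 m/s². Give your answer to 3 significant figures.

d = 80.2 m

Energy at the top = energy at the end + work done against friction:
At rest all PE has been dissipated by friction: mgh = μ_k m g d
d = h/μ_k = 7.94/0.099 = 80.20 m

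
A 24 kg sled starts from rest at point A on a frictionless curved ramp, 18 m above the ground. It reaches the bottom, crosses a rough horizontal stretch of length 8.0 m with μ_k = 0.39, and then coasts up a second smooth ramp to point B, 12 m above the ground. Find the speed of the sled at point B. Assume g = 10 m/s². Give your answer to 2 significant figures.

v = 7.6 m/s

Energy at A: mgh₁ = (24)(10)(18) = 4320.0 J
Friction loss: W_f = μ_k mg d = 748.8 J
At B: ½mv² + mgh₂ = mgh₁ − W_f
½mv² = 4320.0 − 748.8 − 2880.0 = 691.20 J
v = √(2 × 691.20/24) = 7.589 m/s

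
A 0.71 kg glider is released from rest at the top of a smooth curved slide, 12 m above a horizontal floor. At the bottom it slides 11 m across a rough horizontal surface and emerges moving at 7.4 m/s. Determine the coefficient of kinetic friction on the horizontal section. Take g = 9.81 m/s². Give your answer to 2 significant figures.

μ_k = 0.84

Applying the work–energy principle:
mgh = ½mv² + μ_k m g d
mgh = 83.581 J; ½mv² = 19.440 J
W_f = 83.581 − 19.440 = 64.14 J
μ_k = W_f/(mg·d) = 64.14/(6.965 × 11) = 0.8372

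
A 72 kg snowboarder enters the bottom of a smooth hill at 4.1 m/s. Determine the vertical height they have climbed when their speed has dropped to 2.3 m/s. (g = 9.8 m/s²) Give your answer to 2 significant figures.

Energy balance between the two points: ½mv₁² = ½mv₂² + mgh
h = (v₁² − v₂²)/(2g) = (4.1² − 2.3²)/(2 × 9.8) = 0.5878 m

h = 0.59 m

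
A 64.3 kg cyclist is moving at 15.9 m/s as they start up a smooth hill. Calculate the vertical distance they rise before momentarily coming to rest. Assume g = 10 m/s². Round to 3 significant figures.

By energy conservation, ½mv² = mgh
h = v²/(2g) = 15.9²/(2 × 10) = 12.64 m

h = 12.6 m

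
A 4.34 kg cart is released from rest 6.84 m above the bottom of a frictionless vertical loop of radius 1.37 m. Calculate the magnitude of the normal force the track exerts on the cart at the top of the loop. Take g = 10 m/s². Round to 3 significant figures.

Energy from release to top (height 2r): mgh = ½mv_top² + mg(2r)
v_top² = 2g(h − 2r) = 2(10)(6.84 − 2.740) = 82.000 m²/s²
At the top, both N and weight point toward the centre: N + mg = mv_top²/r
N = m(v_top²/r − g) = 4.34(82.000/1.37 − 10) = 216.4 N

N = 216 N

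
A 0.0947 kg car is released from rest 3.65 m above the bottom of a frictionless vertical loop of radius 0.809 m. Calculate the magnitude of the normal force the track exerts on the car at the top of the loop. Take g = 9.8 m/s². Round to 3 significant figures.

N = 3.73 N

Energy from release to top (height 2r): mgh = ½mv_top² + mg(2r)
v_top² = 2g(h − 2r) = 2(9.8)(3.65 − 1.618) = 39.827 m²/s²
At the top, both N and weight point toward the centre: N + mg = mv_top²/r
N = m(v_top²/r − g) = 0.0947(39.827/0.809 − 9.8) = 3.734 N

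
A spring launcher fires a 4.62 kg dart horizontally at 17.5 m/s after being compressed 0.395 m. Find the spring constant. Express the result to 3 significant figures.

Spring PE at full compression equals KE at release: ½kx² = ½mv²
k = mv²/x² = (4.62)(17.5)²/(0.395)² = 9068 N/m

k = 9070 N/m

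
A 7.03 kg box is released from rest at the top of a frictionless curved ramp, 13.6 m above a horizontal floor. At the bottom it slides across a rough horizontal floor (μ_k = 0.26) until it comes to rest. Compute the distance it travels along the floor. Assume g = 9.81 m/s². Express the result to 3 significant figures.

d = 52.3 m

Energy bookkeeping (friction removes W_f = μ_k N d):
At rest all PE has been dissipated by friction: mgh = μ_k m g d
d = h/μ_k = 13.6/0.26 = 52.31 m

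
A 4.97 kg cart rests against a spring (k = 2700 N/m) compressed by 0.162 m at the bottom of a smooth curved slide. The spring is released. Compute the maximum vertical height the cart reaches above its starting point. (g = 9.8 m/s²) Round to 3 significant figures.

Energy conservation from release to the highest point: ½kx² = mgh
h = kx²/(2mg) = (2700)(0.162)²/(2 × 4.97 × 9.8) = 0.7274 m

h = 0.727 m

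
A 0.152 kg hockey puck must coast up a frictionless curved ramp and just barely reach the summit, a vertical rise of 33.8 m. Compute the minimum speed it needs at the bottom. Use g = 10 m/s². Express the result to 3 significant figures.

v = 26.0 m/s

At the top it is momentarily at rest, so all KE converts to PE: ½mv² = mgh
v = √(2gh) = √(2 × 10 × 33.8) = 26.00 m/s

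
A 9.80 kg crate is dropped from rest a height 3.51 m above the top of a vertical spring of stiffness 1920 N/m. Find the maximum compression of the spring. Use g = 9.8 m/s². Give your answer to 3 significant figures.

Take the reference level at the top of the uncompressed spring. At max compression the crate has fallen H + x and is momentarily at rest:
mg(H + x) = ½kx²
½(1920)x² − (9.80)(9.8)x − (9.80)(9.8)(3.51) = 0
960.0x² − 96.04x − 337.1 = 0
x = [96.04 + √(9224 + 1.2945e+06)]/(2 × 960.0) = 0.6447 m

x = 0.645 m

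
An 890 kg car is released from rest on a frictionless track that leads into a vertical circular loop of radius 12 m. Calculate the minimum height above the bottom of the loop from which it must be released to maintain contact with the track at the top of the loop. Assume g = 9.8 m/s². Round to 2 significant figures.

At the top, for minimum speed gravity alone supplies the centripetal force: mg = mv_top²/r ⇒ v_top² = gr = 117.6 m²/s²
Energy conservation from release height h to the top (height 2r): mgh = ½mv_top² + mg(2r)
h = v_top²/(2g) + 2r = r/2 + 2r = 5r/2 = 30.00 m

h = 30 m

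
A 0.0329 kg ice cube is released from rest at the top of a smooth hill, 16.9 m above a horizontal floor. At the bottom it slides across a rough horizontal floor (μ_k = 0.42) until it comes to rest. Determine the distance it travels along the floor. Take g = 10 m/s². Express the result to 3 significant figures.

d = 40.2 m

Energy at the top = energy at the end + work done against friction:
At rest all PE has been dissipated by friction: mgh = μ_k m g d
d = h/μ_k = 16.9/0.42 = 40.24 m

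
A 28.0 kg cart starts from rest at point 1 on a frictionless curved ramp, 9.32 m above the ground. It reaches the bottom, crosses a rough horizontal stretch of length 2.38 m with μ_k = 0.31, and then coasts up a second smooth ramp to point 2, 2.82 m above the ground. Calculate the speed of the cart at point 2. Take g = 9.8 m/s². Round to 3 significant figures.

v = 10.6 m/s

Energy at 1: mgh₁ = (28.0)(9.8)(9.32) = 2557.4 J
Friction loss: W_f = μ_k mg d = 202.5 J
At 2: ½mv² + mgh₂ = mgh₁ − W_f
½mv² = 2557.4 − 202.5 − 773.81 = 1581.1 J
v = √(2 × 1581.1/28.0) = 10.63 m/s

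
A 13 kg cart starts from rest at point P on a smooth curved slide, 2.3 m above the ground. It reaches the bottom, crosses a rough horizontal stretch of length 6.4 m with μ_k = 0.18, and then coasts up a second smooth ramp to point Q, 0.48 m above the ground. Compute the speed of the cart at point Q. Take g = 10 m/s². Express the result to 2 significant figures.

v = 3.7 m/s

Energy at P: mgh₁ = (13)(10)(2.3) = 299.00 J
Friction loss: W_f = μ_k mg d = 149.8 J
At Q: ½mv² + mgh₂ = mgh₁ − W_f
½mv² = 299.00 − 149.8 − 62.400 = 86.840 J
v = √(2 × 86.840/13) = 3.655 m/s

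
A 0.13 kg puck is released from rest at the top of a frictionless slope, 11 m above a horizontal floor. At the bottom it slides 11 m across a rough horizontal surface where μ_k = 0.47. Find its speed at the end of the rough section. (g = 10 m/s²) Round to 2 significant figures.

Applying the work–energy principle:
mgh = ½mv² + μ_k m g d
W_f = μ_k mg d = (0.47)(0.13)(10)(11) = 6.721 J
½mv² = mgh − W_f = 14.300 − 6.721 = 7.5790 J
v = √(2 × 7.5790/0.13) = 10.80 m/s

v = 11 m/s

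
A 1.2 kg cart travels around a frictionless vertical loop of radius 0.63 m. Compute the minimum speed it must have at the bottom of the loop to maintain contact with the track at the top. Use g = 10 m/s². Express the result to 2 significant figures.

At the top: mg = mv_top²/r ⇒ v_top² = gr = 6.300 m²/s²
Energy from bottom to top (height 2r): ½mv_bot² = ½mv_top² + mg(2r)
v_bot² = gr + 4gr = 5gr = 31.50
v_bot = √(5gr) = 5.612 m/s

v = 5.6 m/s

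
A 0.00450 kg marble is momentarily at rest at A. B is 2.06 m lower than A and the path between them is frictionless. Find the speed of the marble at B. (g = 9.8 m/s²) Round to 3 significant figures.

Equating total energy at the two states: mgh = ½mv²
v = √(2gh) = √(2 × 9.8 × 2.06) = √40.376 = 6.354 m/s

v = 6.35 m/s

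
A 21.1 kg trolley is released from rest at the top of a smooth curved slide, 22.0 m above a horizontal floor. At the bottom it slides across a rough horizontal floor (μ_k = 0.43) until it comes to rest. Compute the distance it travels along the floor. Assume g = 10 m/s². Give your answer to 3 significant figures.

Applying the work–energy principle:
At rest all PE has been dissipated by friction: mgh = μ_k m g d
d = h/μ_k = 22.0/0.43 = 51.16 m

d = 51.2 m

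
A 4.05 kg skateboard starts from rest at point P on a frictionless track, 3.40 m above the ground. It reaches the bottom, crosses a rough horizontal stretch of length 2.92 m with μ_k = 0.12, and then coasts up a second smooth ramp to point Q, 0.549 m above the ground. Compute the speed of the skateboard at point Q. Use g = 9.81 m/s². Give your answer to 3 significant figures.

Energy at P: mgh₁ = (4.05)(9.81)(3.40) = 135.08 J
Friction loss: W_f = μ_k mg d = 13.92 J
At Q: ½mv² + mgh₂ = mgh₁ − W_f
½mv² = 135.08 − 13.92 − 21.812 = 99.350 J
v = √(2 × 99.350/4.05) = 7.004 m/s

v = 7.00 m/s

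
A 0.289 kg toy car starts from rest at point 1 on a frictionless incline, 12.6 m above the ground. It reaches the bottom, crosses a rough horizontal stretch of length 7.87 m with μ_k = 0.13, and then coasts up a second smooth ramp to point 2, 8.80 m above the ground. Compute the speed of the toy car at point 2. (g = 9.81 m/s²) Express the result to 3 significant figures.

v = 7.38 m/s

Energy at 1: mgh₁ = (0.289)(9.81)(12.6) = 35.722 J
Friction loss: W_f = μ_k mg d = 2.901 J
At 2: ½mv² + mgh₂ = mgh₁ − W_f
½mv² = 35.722 − 2.901 − 24.949 = 7.8728 J
v = √(2 × 7.8728/0.289) = 7.381 m/s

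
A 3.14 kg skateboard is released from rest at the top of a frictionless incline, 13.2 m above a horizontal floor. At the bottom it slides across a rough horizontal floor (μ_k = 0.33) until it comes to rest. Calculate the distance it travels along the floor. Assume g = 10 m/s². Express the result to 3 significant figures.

d = 40.0 m

Energy at the top = energy at the end + work done against friction:
At rest all PE has been dissipated by friction: mgh = μ_k m g d
d = h/μ_k = 13.2/0.33 = 40.00 m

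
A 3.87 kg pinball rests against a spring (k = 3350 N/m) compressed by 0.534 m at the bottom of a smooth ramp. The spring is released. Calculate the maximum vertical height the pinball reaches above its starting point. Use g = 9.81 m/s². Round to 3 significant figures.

h = 12.6 m

All spring PE becomes gravitational PE at the highest point: ½kx² = mgh
h = kx²/(2mg) = (3350)(0.534)²/(2 × 3.87 × 9.81) = 12.58 m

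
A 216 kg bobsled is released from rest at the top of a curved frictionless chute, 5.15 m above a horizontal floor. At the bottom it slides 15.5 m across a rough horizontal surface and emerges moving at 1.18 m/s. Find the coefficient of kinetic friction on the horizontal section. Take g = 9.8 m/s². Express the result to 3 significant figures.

μ_k = 0.328

Energy bookkeeping (friction removes W_f = μ_k N d):
mgh = ½mv² + μ_k m g d
mgh = 10902 J; ½mv² = 150.38 J
W_f = 10902 − 150.38 = 10751 J
μ_k = W_f/(mg·d) = 10751/(2117 × 15.5) = 0.3277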